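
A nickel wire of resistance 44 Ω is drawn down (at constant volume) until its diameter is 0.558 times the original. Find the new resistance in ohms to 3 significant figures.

Volume constant ⇒ L' = L/r² with r = 0.558. R' = ρL'/A' = ρ(L/r²)/(πr²d₀²/4) = R/r⁴.
R' = 10.31 × 44 = 454 Ω

454 Ω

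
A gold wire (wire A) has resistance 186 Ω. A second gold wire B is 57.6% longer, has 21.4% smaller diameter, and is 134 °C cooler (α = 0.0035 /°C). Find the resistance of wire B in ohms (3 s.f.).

252 Ω

R ∝ ρL/d² with ρ ∝ (1+αΔT), so R_B/R_A = (1 + 57.6/100) × (1 − 21.4/100)⁻² × (1 − 0.0035×134)
= 1.576 × 1.619 × 0.531 = 1.355
R_B = 1.355 × 186 = 252 Ω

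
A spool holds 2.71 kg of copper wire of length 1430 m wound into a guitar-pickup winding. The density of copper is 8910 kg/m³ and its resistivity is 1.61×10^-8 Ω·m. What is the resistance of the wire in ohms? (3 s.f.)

A = m/(density·L) = 2.71/(8910×1430) = 2.1269e-07 m²
R = ρL/A = (1.61×10^-8)(1430)/(2.1269e-07) = 108 Ω

108 Ω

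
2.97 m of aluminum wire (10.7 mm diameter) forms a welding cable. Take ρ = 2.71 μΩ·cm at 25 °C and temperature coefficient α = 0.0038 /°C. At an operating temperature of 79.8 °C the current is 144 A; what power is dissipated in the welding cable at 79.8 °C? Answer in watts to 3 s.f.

ρ = 2.71 μΩ·cm = 2.71×10^-8 Ω·m
A = π(d/2)² = π(5.3500e-03 m)² = 8.992e-05 m²
R₍25₎ = ρL/A = (2.71×10^-8)(2.97)/(8.992e-05) = 8.951×10^-4 Ω
R₍79.8₎ = R₍25₎(1 + αΔT) = 8.951×10^-4 × (1 + 0.0038×54.8) = 0.001081 Ω
P = I²R = (144)² × 0.001081 = 22.4 W

22.4 W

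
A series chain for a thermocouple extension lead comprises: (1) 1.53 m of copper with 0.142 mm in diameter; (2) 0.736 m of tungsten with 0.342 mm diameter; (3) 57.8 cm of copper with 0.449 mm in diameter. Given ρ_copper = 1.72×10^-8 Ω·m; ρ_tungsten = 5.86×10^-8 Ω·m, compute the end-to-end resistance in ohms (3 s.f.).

Seg 1: A = π(d/2)² = π(7.1000e-05 m)² = 1.584e-08 m²
R_1 = (1.72×10^-8)(1.53)/(1.584e-08) = 1.662 Ω
Seg 2: A = π(d/2)² = π(1.7100e-04 m)² = 9.186e-08 m²
R_2 = (5.86×10^-8)(0.736)/(9.186e-08) = 0.4695 Ω
Seg 3: A = π(d/2)² = π(2.2450e-04 m)² = 1.583e-07 m²
R_3 = (1.72×10^-8)(0.578)/(1.583e-07) = 0.06279 Ω
R_total = R_1 + R_2 + R_3 = 2.19 Ω

2.19 Ω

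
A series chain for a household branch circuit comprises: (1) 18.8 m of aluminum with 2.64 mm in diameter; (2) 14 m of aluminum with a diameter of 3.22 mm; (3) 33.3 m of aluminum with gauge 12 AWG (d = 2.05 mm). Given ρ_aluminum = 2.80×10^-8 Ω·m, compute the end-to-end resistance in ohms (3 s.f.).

0.427 Ω

Seg 1: A = π(d/2)² = π(1.3200e-03 m)² = 5.474e-06 m²
R_1 = (2.80×10^-8)(18.8)/(5.474e-06) = 0.09617 Ω
Seg 2: A = π(d/2)² = π(1.6100e-03 m)² = 8.143e-06 m²
R_2 = (2.80×10^-8)(14)/(8.143e-06) = 0.04814 Ω
Seg 3: A = π(2.05/2 mm)² = π(1.0250e-03 m)² = 3.301e-06 m²
R_3 = (2.80×10^-8)(33.3)/(3.301e-06) = 0.2825 Ω
R_total = R_1 + R_2 + R_3 = 0.427 Ω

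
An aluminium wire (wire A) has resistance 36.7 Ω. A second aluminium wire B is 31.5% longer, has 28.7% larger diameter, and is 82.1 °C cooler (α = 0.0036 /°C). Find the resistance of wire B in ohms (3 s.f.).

R ∝ ρL/d² with ρ ∝ (1+αΔT), so R_B/R_A = (1 + 31.5/100) × (1 + 28.7/100)⁻² × (1 − 0.0036×82.1)
= 1.315 × 0.6037 × 0.7044 = 0.5593
R_B = 0.5593 × 36.7 = 20.5 Ω

20.5 Ω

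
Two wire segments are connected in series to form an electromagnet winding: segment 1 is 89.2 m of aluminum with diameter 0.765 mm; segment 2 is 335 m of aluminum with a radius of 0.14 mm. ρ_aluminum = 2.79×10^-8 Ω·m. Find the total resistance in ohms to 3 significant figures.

Segment 1: A = π(d/2)² = π(3.8250e-04 m)² = 4.596e-07 m²
R₁ = ρL/A = (2.79×10^-8)(89.2)/(4.596e-07) = 5.414 Ω
Segment 2: A = πr² = π(1.4000e-04 m)² = 6.158e-08 m²
R₂ = (2.79×10^-8)(335)/(6.158e-08) = 151.8 Ω
R = R₁ + R₂ = 157 Ω

157 Ω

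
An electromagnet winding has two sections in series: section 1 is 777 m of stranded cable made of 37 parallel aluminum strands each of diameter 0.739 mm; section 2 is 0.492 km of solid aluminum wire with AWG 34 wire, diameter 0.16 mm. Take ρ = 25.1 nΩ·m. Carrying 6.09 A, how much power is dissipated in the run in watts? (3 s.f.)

22800 W

ρ = 25.1 nΩ·m = 2.51×10^-8 Ω·m
Section 1: A_strand = π(3.6950e-04)² = 4.289e-07 m²; R₁ = ρL/(N·A_s) = (2.51×10^-8)(777)/(37×4.289e-07) = 1.229 Ω
Section 2: A = π(0.16/2 mm)² = π(8.0000e-05 m)² = 2.011e-08 m²
R₂ = (2.51×10^-8)(492)/(2.011e-08) = 614.2 Ω
R = R₁ + R₂ = 615.4 Ω
P = I²R = (6.09)² × 615.4 = 22800 W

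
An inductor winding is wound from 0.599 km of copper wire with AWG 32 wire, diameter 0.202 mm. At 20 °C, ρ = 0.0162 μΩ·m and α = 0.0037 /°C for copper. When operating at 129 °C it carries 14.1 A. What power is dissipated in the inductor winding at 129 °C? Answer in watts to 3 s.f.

84500 W

ρ = 0.0162 μΩ·m = 1.62×10^-8 Ω·m
A = π(0.202/2 mm)² = π(1.0100e-04 m)² = 3.205e-08 m²
R₍20₎ = ρL/A = (1.62×10^-8)(599)/(3.205e-08) = 302.8 Ω
R₍129₎ = R₍20₎(1 + αΔT) = 302.8 × (1 + 0.0037×109) = 424.9 Ω
P = I²R = (14.1)² × 424.9 = 84500 W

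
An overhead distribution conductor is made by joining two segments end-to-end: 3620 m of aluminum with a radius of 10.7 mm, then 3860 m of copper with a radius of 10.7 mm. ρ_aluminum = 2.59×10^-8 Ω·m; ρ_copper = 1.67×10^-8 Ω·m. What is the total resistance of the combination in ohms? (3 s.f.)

Segment 1: A = πr² = π(1.0700e-02 m)² = 3.597e-04 m²
R₁ = ρL/A = (2.59×10^-8)(3620)/(3.597e-04) = 0.2607 Ω
R₂ = (1.67×10^-8)(3860)/(3.597e-04) = 0.1792 Ω
R = R₁ + R₂ = 0.440 Ω

0.440 Ω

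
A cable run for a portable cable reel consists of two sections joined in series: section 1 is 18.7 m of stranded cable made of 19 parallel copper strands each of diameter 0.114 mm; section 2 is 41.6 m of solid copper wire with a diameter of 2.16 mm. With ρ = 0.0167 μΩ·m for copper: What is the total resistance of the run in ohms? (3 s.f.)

ρ = 0.0167 μΩ·m = 1.67×10^-8 Ω·m
Section 1: A_strand = π(5.7000e-05)² = 1.021e-08 m²; R₁ = ρL/(N·A_s) = (1.67×10^-8)(18.7)/(19×1.021e-08) = 1.61 Ω
Section 2: A = π(d/2)² = π(1.0800e-03 m)² = 3.664e-06 m²
R₂ = (1.67×10^-8)(41.6)/(3.664e-06) = 0.1896 Ω
R = R₁ + R₂ = 1.80 Ω

1.80 Ω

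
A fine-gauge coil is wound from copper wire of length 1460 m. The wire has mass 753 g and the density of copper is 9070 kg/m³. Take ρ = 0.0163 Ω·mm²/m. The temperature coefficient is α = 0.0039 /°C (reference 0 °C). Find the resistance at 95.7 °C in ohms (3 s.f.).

575 Ω

ρ = 0.0163 Ω·mm²/m = 1.63×10^-8 Ω·m
A = m/(density·L) = 0.753/(9070×1460) = 5.6864e-08 m²
R = ρL/A = (1.63×10^-8)(1460)/(5.6864e-08) = 418.5 Ω
R(95.7 °C) = 418.5 × (1 + 0.0039×95.7) = 575 Ω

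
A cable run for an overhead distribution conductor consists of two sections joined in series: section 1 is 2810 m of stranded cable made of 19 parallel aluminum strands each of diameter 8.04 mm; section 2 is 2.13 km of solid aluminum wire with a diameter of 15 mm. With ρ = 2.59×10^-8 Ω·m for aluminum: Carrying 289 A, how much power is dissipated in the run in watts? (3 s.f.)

32400 W

Section 1: A_strand = π(4.0200e-03)² = 5.077e-05 m²; R₁ = ρL/(N·A_s) = (2.59×10^-8)(2810)/(19×5.077e-05) = 0.07545 Ω
Section 2: A = π(d/2)² = π(7.5000e-03 m)² = 1.767e-04 m²
R₂ = (2.59×10^-8)(2130)/(1.767e-04) = 0.3122 Ω
R = R₁ + R₂ = 0.3876 Ω
P = I²R = (289)² × 0.3876 = 32400 W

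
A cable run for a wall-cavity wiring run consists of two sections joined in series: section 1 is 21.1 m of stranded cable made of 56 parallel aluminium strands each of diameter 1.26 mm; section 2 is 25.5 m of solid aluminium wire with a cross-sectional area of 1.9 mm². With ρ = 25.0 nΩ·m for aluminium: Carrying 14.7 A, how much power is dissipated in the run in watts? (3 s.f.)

ρ = 25.0 nΩ·m = 2.50×10^-8 Ω·m
Section 1: A_strand = π(6.3000e-04)² = 1.247e-06 m²; R₁ = ρL/(N·A_s) = (2.50×10^-8)(21.1)/(56×1.247e-06) = 0.007554 Ω
Section 2: A = 1.9 mm² = 1.900e-06 m²
R₂ = (2.50×10^-8)(25.5)/(1.900e-06) = 0.3355 Ω
R = R₁ + R₂ = 0.3431 Ω
P = I²R = (14.7)² × 0.3431 = 74.1 W

74.1 W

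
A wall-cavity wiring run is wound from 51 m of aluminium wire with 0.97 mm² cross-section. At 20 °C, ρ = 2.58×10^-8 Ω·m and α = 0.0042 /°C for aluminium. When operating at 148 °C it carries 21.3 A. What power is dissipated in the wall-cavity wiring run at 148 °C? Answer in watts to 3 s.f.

946 W

A = 0.97 mm² = 9.700e-07 m²
R₍20₎ = ρL/A = (2.58×10^-8)(51)/(9.700e-07) = 1.356 Ω
R₍148₎ = R₍20₎(1 + αΔT) = 1.356 × (1 + 0.0042×128) = 2.086 Ω
P = I²R = (21.3)² × 2.086 = 946 W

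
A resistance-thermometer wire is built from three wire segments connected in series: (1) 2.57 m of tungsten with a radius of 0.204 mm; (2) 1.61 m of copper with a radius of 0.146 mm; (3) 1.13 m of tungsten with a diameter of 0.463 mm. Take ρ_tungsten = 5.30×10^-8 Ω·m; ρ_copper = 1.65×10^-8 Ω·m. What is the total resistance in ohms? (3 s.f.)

Seg 1: A = πr² = π(2.0400e-04 m)² = 1.307e-07 m²
R_1 = (5.30×10^-8)(2.57)/(1.307e-07) = 1.042 Ω
Seg 2: A = πr² = π(1.4600e-04 m)² = 6.697e-08 m²
R_2 = (1.65×10^-8)(1.61)/(6.697e-08) = 0.3967 Ω
Seg 3: A = π(d/2)² = π(2.3150e-04 m)² = 1.684e-07 m²
R_3 = (5.30×10^-8)(1.13)/(1.684e-07) = 0.3557 Ω
R_total = R_1 + R_2 + R_3 = 1.79 Ω

1.79 Ω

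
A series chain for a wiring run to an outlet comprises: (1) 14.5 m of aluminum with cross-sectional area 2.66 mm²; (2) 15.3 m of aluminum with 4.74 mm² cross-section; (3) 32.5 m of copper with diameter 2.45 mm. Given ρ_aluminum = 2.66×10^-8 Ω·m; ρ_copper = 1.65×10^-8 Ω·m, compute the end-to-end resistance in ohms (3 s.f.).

Seg 1: A = 2.66 mm² = 2.660e-06 m²
R_1 = (2.66×10^-8)(14.5)/(2.660e-06) = 0.145 Ω
Seg 2: A = 4.74 mm² = 4.740e-06 m²
R_2 = (2.66×10^-8)(15.3)/(4.740e-06) = 0.08586 Ω
Seg 3: A = π(d/2)² = π(1.2250e-03 m)² = 4.714e-06 m²
R_3 = (1.65×10^-8)(32.5)/(4.714e-06) = 0.1137 Ω
R_total = R_1 + R_2 + R_3 = 0.345 Ω

0.345 Ω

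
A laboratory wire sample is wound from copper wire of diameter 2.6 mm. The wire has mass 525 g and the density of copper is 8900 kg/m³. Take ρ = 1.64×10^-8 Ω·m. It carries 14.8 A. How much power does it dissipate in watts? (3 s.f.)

A = π(d/2)² = π(1.3000e-03 m)² = 5.3093e-06 m²
L = m/(density·A) = 0.525/(8900×5.3093e-06) = 11.11 m
R = ρL/A = (1.64×10^-8)(11.11)/(5.3093e-06) = 0.03432 Ω
P = I²R = (14.8)² × 0.03432 = 7.52 W

7.52 W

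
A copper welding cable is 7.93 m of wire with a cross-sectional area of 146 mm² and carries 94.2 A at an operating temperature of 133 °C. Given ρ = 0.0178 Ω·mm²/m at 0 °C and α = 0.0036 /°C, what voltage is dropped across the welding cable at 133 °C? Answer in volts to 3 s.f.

ρ = 0.0178 Ω·mm²/m = 1.78×10^-8 Ω·m
A = 146 mm² = 1.460e-04 m²
R₍0₎ = ρL/A = (1.78×10^-8)(7.93)/(1.460e-04) = 9.668×10^-4 Ω
R₍133₎ = R₍0₎(1 + αΔT) = 9.668×10^-4 × (1 + 0.0036×133) = 0.00143 Ω
V = IR = 94.2 × 0.00143 = 0.135 V

0.135 V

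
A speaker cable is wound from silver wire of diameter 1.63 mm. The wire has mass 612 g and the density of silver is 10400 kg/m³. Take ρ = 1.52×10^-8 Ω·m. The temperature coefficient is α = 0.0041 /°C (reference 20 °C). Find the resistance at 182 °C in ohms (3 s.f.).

0.342 Ω

A = π(d/2)² = π(8.1500e-04 m)² = 2.0867e-06 m²
L = m/(density·A) = 0.612/(10400×2.0867e-06) = 28.2 m
R = ρL/A = (1.52×10^-8)(28.2)/(2.0867e-06) = 0.2054 Ω
R(182 °C) = 0.2054 × (1 + 0.0041×162) = 0.342 Ω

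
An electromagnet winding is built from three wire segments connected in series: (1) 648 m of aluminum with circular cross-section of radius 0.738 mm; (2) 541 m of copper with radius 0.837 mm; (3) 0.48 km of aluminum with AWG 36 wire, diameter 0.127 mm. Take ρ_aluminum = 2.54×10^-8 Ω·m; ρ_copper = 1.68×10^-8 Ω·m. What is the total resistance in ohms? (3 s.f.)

Seg 1: A = πr² = π(7.3800e-04 m)² = 1.711e-06 m²
R_1 = (2.54×10^-8)(648)/(1.711e-06) = 9.619 Ω
Seg 2: A = πr² = π(8.3700e-04 m)² = 2.201e-06 m²
R_2 = (1.68×10^-8)(541)/(2.201e-06) = 4.13 Ω
Seg 3: A = π(0.127/2 mm)² = π(6.3500e-05 m)² = 1.267e-08 m²
R_3 = (2.54×10^-8)(480)/(1.267e-08) = 962.4 Ω
R_total = R_1 + R_2 + R_3 = 976 Ω

976 Ω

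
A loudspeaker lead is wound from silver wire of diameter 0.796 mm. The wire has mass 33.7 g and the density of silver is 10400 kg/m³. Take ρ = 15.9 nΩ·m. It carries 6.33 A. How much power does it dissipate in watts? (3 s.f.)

ρ = 15.9 nΩ·m = 1.59×10^-8 Ω·m
A = π(d/2)² = π(3.9800e-04 m)² = 4.9764e-07 m²
L = m/(density·A) = 0.0337/(10400×4.9764e-07) = 6.511 m
R = ρL/A = (1.59×10^-8)(6.511)/(4.9764e-07) = 0.208 Ω
P = I²R = (6.33)² × 0.208 = 8.34 W

8.34 W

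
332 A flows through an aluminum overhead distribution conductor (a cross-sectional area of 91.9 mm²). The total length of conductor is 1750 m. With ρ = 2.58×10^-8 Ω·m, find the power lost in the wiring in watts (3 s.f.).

A = 91.9 mm² = 9.190e-05 m²
R = ρL/A = (2.58×10^-8)(1750)/(9.190e-05) = 0.4913 Ω
P = I²R = (332)² × 0.4913 = 54200 W

54200 W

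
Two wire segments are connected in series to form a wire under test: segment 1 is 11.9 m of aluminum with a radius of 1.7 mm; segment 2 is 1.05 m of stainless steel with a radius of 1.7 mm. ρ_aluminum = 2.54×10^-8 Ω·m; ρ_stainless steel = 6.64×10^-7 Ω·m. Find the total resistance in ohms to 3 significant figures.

0.110 Ω

Segment 1: A = πr² = π(1.7000e-03 m)² = 9.079e-06 m²
R₁ = ρL/A = (2.54×10^-8)(11.9)/(9.079e-06) = 0.03329 Ω
R₂ = (6.64×10^-7)(1.05)/(9.079e-06) = 0.07679 Ω
R = R₁ + R₂ = 0.110 Ω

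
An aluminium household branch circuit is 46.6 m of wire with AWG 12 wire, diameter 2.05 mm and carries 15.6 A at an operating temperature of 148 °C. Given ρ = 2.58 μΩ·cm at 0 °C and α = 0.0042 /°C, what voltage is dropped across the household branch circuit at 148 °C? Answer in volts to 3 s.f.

9.21 V

ρ = 2.58 μΩ·cm = 2.58×10^-8 Ω·m
A = π(2.05/2 mm)² = π(1.0250e-03 m)² = 3.301e-06 m²
R₍0₎ = ρL/A = (2.58×10^-8)(46.6)/(3.301e-06) = 0.3643 Ω
R₍148₎ = R₍0₎(1 + αΔT) = 0.3643 × (1 + 0.0042×148) = 0.5907 Ω
V = IR = 15.6 × 0.5907 = 9.21 V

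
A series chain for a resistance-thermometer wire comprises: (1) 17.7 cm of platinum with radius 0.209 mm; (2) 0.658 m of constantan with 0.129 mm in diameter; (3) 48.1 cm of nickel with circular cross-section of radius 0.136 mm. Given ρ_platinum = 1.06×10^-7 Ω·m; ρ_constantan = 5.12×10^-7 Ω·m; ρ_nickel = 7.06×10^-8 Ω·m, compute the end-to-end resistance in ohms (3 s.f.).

Seg 1: A = πr² = π(2.0900e-04 m)² = 1.372e-07 m²
R_1 = (1.06×10^-7)(0.177)/(1.372e-07) = 0.1367 Ω
Seg 2: A = π(d/2)² = π(6.4500e-05 m)² = 1.307e-08 m²
R_2 = (5.12×10^-7)(0.658)/(1.307e-08) = 25.78 Ω
Seg 3: A = πr² = π(1.3600e-04 m)² = 5.811e-08 m²
R_3 = (7.06×10^-8)(0.481)/(5.811e-08) = 0.5844 Ω
R_total = R_1 + R_2 + R_3 = 26.5 Ω

26.5 Ω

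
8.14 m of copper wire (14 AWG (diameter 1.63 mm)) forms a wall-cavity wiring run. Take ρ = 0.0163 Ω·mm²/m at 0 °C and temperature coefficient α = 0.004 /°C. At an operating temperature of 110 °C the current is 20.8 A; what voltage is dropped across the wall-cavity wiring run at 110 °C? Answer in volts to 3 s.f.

1.90 V

ρ = 0.0163 Ω·mm²/m = 1.63×10^-8 Ω·m
A = π(1.63/2 mm)² = π(8.1500e-04 m)² = 2.087e-06 m²
R₍0₎ = ρL/A = (1.63×10^-8)(8.14)/(2.087e-06) = 0.06358 Ω
R₍110₎ = R₍0₎(1 + αΔT) = 0.06358 × (1 + 0.004×110) = 0.09156 Ω
V = IR = 20.8 × 0.09156 = 1.90 V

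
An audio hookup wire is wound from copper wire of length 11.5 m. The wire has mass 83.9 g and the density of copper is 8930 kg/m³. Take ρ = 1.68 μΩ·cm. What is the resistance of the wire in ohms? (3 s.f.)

0.236 Ω

ρ = 1.68 μΩ·cm = 1.68×10^-8 Ω·m
A = m/(density·L) = 0.0839/(8930×11.5) = 8.1698e-07 m²
R = ρL/A = (1.68×10^-8)(11.5)/(8.1698e-07) = 0.236 Ω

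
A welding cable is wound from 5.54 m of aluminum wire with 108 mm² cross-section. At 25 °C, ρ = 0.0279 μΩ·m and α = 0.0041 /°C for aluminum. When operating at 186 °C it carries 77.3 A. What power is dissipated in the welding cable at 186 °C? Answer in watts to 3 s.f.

ρ = 0.0279 μΩ·m = 2.79×10^-8 Ω·m
A = 108 mm² = 1.080e-04 m²
R₍25₎ = ρL/A = (2.79×10^-8)(5.54)/(1.080e-04) = 0.001431 Ω
R₍186₎ = R₍25₎(1 + αΔT) = 0.001431 × (1 + 0.0041×161) = 0.002376 Ω
P = I²R = (77.3)² × 0.002376 = 14.2 W

14.2 W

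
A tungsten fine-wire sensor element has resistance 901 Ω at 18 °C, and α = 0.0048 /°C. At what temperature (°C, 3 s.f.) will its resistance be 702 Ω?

R = R₀(1 + α(T − T₀)) ⇒ T = T₀ + (R/R₀ − 1)/α
T = 18 + (702/901 − 1)/0.0048 = 18 + (-0.2209)/0.0048 = -28.0 °C

-28.0 °C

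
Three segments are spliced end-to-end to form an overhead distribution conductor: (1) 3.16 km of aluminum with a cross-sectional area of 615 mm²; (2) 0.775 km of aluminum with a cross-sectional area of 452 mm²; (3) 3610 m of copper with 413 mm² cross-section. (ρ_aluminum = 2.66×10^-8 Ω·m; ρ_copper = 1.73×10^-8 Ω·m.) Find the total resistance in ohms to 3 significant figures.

0.334 Ω

Seg 1: A = 615 mm² = 6.150e-04 m²
R_1 = (2.66×10^-8)(3160)/(6.150e-04) = 0.1367 Ω
Seg 2: A = 452 mm² = 4.520e-04 m²
R_2 = (2.66×10^-8)(775)/(4.520e-04) = 0.04561 Ω
Seg 3: A = 413 mm² = 4.130e-04 m²
R_3 = (1.73×10^-8)(3610)/(4.130e-04) = 0.1512 Ω
R_total = R_1 + R_2 + R_3 = 0.334 Ω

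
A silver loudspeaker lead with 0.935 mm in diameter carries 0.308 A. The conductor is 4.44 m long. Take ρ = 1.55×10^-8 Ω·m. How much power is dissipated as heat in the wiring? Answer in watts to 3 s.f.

0.00951 W

A = π(d/2)² = π(4.6750e-04 m)² = 6.866e-07 m²
R = ρL/A = (1.55×10^-8)(4.44)/(6.866e-07) = 0.1002 Ω
P = I²R = (0.308)² × 0.1002 = 0.00951 W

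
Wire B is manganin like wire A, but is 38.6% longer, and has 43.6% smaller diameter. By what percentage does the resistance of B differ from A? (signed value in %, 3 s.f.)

R ∝ L/d², so R_B/R_A = (1 + 38.6/100) × (1 − 43.6/100)⁻²
= 1.386 × 3.144 = 4.357
(R_B − R_A)/R_A = 4.357 − 1 = 336%

336%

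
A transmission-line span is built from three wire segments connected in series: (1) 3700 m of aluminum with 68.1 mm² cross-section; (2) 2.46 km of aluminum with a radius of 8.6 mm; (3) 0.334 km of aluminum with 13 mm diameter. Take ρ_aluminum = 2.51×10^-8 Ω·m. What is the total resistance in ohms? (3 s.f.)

Seg 1: A = 68.1 mm² = 6.810e-05 m²
R_1 = (2.51×10^-8)(3700)/(6.810e-05) = 1.364 Ω
Seg 2: A = πr² = π(8.6000e-03 m)² = 2.324e-04 m²
R_2 = (2.51×10^-8)(2460)/(2.324e-04) = 0.2657 Ω
Seg 3: A = π(d/2)² = π(6.5000e-03 m)² = 1.327e-04 m²
R_3 = (2.51×10^-8)(334)/(1.327e-04) = 0.06316 Ω
R_total = R_1 + R_2 + R_3 = 1.69 Ω

1.69 Ω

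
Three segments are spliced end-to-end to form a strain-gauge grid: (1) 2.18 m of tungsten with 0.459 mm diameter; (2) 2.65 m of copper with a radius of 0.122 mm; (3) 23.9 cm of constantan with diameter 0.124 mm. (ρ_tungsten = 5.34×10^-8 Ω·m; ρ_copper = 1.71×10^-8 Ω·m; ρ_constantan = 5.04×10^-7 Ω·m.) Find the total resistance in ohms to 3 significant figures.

11.6 Ω

Seg 1: A = π(d/2)² = π(2.2950e-04 m)² = 1.655e-07 m²
R_1 = (5.34×10^-8)(2.18)/(1.655e-07) = 0.7035 Ω
Seg 2: A = πr² = π(1.2200e-04 m)² = 4.676e-08 m²
R_2 = (1.71×10^-8)(2.65)/(4.676e-08) = 0.9691 Ω
Seg 3: A = π(d/2)² = π(6.2000e-05 m)² = 1.208e-08 m²
R_3 = (5.04×10^-7)(0.239)/(1.208e-08) = 9.975 Ω
R_total = R_1 + R_2 + R_3 = 11.6 Ω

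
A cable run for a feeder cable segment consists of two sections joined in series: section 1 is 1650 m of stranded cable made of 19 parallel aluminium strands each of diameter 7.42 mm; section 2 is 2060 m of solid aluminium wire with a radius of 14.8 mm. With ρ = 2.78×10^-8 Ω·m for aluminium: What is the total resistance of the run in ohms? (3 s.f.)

Section 1: A_strand = π(3.7100e-03)² = 4.324e-05 m²; R₁ = ρL/(N·A_s) = (2.78×10^-8)(1650)/(19×4.324e-05) = 0.05583 Ω
Section 2: A = πr² = π(1.4800e-02 m)² = 6.881e-04 m²
R₂ = (2.78×10^-8)(2060)/(6.881e-04) = 0.08322 Ω
R = R₁ + R₂ = 0.139 Ω

0.139 Ω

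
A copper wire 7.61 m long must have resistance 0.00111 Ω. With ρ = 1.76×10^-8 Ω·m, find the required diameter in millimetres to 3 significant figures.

12.4 mm

A = ρL/R = (1.76×10^-8)(7.61)/(0.00111) = 1.207e-04 m²
d = 2√(A/π) = 1.239e-02 m = 12.4 mm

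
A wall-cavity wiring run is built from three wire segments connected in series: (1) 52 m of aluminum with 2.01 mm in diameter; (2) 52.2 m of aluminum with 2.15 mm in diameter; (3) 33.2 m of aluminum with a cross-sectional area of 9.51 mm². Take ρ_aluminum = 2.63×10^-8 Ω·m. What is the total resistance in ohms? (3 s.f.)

Seg 1: A = π(d/2)² = π(1.0050e-03 m)² = 3.173e-06 m²
R_1 = (2.63×10^-8)(52)/(3.173e-06) = 0.431 Ω
Seg 2: A = π(d/2)² = π(1.0750e-03 m)² = 3.631e-06 m²
R_2 = (2.63×10^-8)(52.2)/(3.631e-06) = 0.3781 Ω
Seg 3: A = 9.51 mm² = 9.510e-06 m²
R_3 = (2.63×10^-8)(33.2)/(9.510e-06) = 0.09181 Ω
R_total = R_1 + R_2 + R_3 = 0.901 Ω

0.901 Ω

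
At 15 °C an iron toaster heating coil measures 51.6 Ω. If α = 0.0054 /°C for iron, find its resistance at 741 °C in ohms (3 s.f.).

254 Ω

ΔT = 741 − 15 = 726 °C
R = R₀(1 + αΔT) = 51.6 × (1 + 0.0054×726) = 51.6 × 4.92 = 254 Ω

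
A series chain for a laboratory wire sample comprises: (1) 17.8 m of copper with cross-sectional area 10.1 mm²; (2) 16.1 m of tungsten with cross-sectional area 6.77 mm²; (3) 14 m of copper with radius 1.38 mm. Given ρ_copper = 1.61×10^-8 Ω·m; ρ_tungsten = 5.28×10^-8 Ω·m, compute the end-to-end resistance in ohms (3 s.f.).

Seg 1: A = 10.1 mm² = 1.010e-05 m²
R_1 = (1.61×10^-8)(17.8)/(1.010e-05) = 0.02837 Ω
Seg 2: A = 6.77 mm² = 6.770e-06 m²
R_2 = (5.28×10^-8)(16.1)/(6.770e-06) = 0.1256 Ω
Seg 3: A = πr² = π(1.3800e-03 m)² = 5.983e-06 m²
R_3 = (1.61×10^-8)(14)/(5.983e-06) = 0.03767 Ω
R_total = R_1 + R_2 + R_3 = 0.192 Ω

0.192 Ω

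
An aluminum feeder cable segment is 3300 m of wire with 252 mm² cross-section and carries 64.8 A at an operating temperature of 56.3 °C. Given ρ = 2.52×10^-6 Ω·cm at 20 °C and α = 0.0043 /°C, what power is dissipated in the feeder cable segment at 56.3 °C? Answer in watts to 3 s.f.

1600 W

ρ = 2.52×10^-6 Ω·cm = 2.52×10^-8 Ω·m
A = 252 mm² = 2.520e-04 m²
R₍20₎ = ρL/A = (2.52×10^-8)(3300)/(2.520e-04) = 0.33 Ω
R₍56.3₎ = R₍20₎(1 + αΔT) = 0.33 × (1 + 0.0043×36.3) = 0.3815 Ω
P = I²R = (64.8)² × 0.3815 = 1600 W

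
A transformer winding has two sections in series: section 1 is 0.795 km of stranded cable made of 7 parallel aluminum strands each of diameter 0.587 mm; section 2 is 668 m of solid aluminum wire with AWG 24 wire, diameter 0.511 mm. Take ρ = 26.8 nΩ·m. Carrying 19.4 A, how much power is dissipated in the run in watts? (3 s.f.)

37100 W

ρ = 26.8 nΩ·m = 2.68×10^-8 Ω·m
Section 1: A_strand = π(2.9350e-04)² = 2.706e-07 m²; R₁ = ρL/(N·A_s) = (2.68×10^-8)(795)/(7×2.706e-07) = 11.25 Ω
Section 2: A = π(0.511/2 mm)² = π(2.5550e-04 m)² = 2.051e-07 m²
R₂ = (2.68×10^-8)(668)/(2.051e-07) = 87.29 Ω
R = R₁ + R₂ = 98.54 Ω
P = I²R = (19.4)² × 98.54 = 37100 W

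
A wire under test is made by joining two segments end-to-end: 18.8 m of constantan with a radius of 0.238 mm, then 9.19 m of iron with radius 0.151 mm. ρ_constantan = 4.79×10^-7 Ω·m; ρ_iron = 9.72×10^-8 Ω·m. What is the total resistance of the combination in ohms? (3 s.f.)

Segment 1: A = πr² = π(2.3800e-04 m)² = 1.780e-07 m²
R₁ = ρL/A = (4.79×10^-7)(18.8)/(1.780e-07) = 50.6 Ω
Segment 2: A = πr² = π(1.5100e-04 m)² = 7.163e-08 m²
R₂ = (9.72×10^-8)(9.19)/(7.163e-08) = 12.47 Ω
R = R₁ + R₂ = 63.1 Ω

63.1 Ω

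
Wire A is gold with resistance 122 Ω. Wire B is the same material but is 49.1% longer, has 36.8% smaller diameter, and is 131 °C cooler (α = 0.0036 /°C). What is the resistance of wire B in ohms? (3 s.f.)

241 Ω

R ∝ ρL/d² with ρ ∝ (1+αΔT), so R_B/R_A = (1 + 49.1/100) × (1 − 36.8/100)⁻² × (1 − 0.0036×131)
= 1.491 × 2.504 × 0.5284 = 1.972
R_B = 1.972 × 122 = 241 Ω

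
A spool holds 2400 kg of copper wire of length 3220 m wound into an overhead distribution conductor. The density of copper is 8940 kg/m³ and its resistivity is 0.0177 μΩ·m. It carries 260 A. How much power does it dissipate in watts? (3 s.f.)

46200 W

ρ = 0.0177 μΩ·m = 1.77×10^-8 Ω·m
A = m/(density·L) = 2400/(8940×3220) = 8.3372e-05 m²
R = ρL/A = (1.77×10^-8)(3220)/(8.3372e-05) = 0.6836 Ω
P = I²R = (260)² × 0.6836 = 46200 W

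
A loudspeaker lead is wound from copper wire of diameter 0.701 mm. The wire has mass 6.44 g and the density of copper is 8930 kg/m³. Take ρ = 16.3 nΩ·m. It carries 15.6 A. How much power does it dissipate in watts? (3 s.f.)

19.2 W

ρ = 16.3 nΩ·m = 1.63×10^-8 Ω·m
A = π(d/2)² = π(3.5050e-04 m)² = 3.8595e-07 m²
L = m/(density·A) = 0.00644/(8930×3.8595e-07) = 1.869 m
R = ρL/A = (1.63×10^-8)(1.869)/(3.8595e-07) = 0.07892 Ω
P = I²R = (15.6)² × 0.07892 = 19.2 W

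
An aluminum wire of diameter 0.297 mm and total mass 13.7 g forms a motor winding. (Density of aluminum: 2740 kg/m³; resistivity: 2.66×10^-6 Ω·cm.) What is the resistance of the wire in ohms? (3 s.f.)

ρ = 2.66×10^-6 Ω·cm = 2.66×10^-8 Ω·m
A = π(d/2)² = π(1.4850e-04 m)² = 6.9279e-08 m²
L = m/(density·A) = 0.0137/(2740×6.9279e-08) = 72.17 m
R = ρL/A = (2.66×10^-8)(72.17)/(6.9279e-08) = 27.7 Ω

27.7 Ω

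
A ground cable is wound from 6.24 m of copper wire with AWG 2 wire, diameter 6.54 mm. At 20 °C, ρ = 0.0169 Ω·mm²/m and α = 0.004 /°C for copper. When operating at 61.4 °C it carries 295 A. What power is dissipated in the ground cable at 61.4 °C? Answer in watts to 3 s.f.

ρ = 0.0169 Ω·mm²/m = 1.69×10^-8 Ω·m
A = π(6.54/2 mm)² = π(3.2700e-03 m)² = 3.359e-05 m²
R₍20₎ = ρL/A = (1.69×10^-8)(6.24)/(3.359e-05) = 0.003139 Ω
R₍61.4₎ = R₍20₎(1 + αΔT) = 0.003139 × (1 + 0.004×41.4) = 0.003659 Ω
P = I²R = (295)² × 0.003659 = 318 W

318 W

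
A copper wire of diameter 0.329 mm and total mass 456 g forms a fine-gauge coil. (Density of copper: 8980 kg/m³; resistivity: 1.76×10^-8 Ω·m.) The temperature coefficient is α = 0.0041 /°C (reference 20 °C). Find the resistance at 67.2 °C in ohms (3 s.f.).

148 Ω

A = π(d/2)² = π(1.6450e-04 m)² = 8.5012e-08 m²
L = m/(density·A) = 0.456/(8980×8.5012e-08) = 597.3 m
R = ρL/A = (1.76×10^-8)(597.3)/(8.5012e-08) = 123.7 Ω
R(67.2 °C) = 123.7 × (1 + 0.0041×47.2) = 148 Ω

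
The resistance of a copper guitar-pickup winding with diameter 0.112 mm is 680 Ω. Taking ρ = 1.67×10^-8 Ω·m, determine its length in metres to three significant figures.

A = π(d/2)² = π(5.6000e-05 m)² = 9.852e-09 m²
L = RA/ρ = (680)(9.852e-09)/(1.67×10^-8) = 401 m

401 m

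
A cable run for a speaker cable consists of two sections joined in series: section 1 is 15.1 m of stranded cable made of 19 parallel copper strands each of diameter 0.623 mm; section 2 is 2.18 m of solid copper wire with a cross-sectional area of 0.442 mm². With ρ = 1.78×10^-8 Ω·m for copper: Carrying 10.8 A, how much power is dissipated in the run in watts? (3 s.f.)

15.7 W

Section 1: A_strand = π(3.1150e-04)² = 3.048e-07 m²; R₁ = ρL/(N·A_s) = (1.78×10^-8)(15.1)/(19×3.048e-07) = 0.04641 Ω
Section 2: A = 0.442 mm² = 4.420e-07 m²
R₂ = (1.78×10^-8)(2.18)/(4.420e-07) = 0.08779 Ω
R = R₁ + R₂ = 0.1342 Ω
P = I²R = (10.8)² × 0.1342 = 15.7 W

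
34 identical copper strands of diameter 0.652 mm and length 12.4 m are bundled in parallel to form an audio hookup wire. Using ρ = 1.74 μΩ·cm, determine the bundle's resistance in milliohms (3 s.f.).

19.0 mΩ

ρ = 1.74 μΩ·cm = 1.74×10^-8 Ω·m
A_strand = π(3.2600e-04 m)² = 3.339e-07 m²
R_strand = ρL/A = (1.74×10^-8)(12.4)/(3.339e-07) = 0.6462 Ω
R_total = R_strand/N = 0.6462/34 = 19.0 mΩ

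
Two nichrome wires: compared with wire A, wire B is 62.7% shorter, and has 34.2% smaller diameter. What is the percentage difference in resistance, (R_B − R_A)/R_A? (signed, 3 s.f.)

R ∝ L/d², so R_B/R_A = (1 − 62.7/100) × (1 − 34.2/100)⁻²
= 0.373 × 2.31 = 0.8615
(R_B − R_A)/R_A = 0.8615 − 1 = -13.8%

-13.8%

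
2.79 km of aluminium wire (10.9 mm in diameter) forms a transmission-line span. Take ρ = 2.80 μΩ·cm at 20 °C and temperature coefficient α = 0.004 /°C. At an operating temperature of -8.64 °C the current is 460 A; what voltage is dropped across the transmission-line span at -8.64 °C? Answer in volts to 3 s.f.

ρ = 2.80 μΩ·cm = 2.80×10^-8 Ω·m
A = π(d/2)² = π(5.4500e-03 m)² = 9.331e-05 m²
R₍20₎ = ρL/A = (2.80×10^-8)(2790)/(9.331e-05) = 0.8372 Ω
R₍-8.64₎ = R₍20₎(1 + αΔT) = 0.8372 × (1 + 0.004×-28.6) = 0.7413 Ω
V = IR = 460 × 0.7413 = 341 V

341 V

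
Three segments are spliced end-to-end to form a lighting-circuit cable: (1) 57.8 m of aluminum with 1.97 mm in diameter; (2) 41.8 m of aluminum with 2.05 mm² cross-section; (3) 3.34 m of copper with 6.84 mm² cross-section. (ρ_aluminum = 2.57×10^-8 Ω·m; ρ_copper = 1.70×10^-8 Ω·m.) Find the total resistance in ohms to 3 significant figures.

Seg 1: A = π(d/2)² = π(9.8500e-04 m)² = 3.048e-06 m²
R_1 = (2.57×10^-8)(57.8)/(3.048e-06) = 0.4873 Ω
Seg 2: A = 2.05 mm² = 2.050e-06 m²
R_2 = (2.57×10^-8)(41.8)/(2.050e-06) = 0.524 Ω
Seg 3: A = 6.84 mm² = 6.840e-06 m²
R_3 = (1.70×10^-8)(3.34)/(6.840e-06) = 0.008301 Ω
R_total = R_1 + R_2 + R_3 = 1.02 Ω

1.02 Ω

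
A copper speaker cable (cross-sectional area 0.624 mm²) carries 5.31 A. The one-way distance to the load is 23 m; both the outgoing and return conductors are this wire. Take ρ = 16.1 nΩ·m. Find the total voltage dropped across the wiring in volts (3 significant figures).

ρ = 16.1 nΩ·m = 1.61×10^-8 Ω·m
A = 0.624 mm² = 6.240e-07 m²
Total conductor length (both ways) L = 2 × 23 = 46 m
R = ρL/A = (1.61×10^-8)(46)/(6.240e-07) = 1.187 Ω
V = IR = 5.31 × 1.187 = 6.30 V

6.30 V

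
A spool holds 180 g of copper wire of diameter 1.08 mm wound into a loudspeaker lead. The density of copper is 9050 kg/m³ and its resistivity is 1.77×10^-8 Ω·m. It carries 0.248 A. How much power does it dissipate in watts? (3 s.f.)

0.0258 W

A = π(d/2)² = π(5.4000e-04 m)² = 9.1609e-07 m²
L = m/(density·A) = 0.18/(9050×9.1609e-07) = 21.71 m
R = ρL/A = (1.77×10^-8)(21.71)/(9.1609e-07) = 0.4195 Ω
P = I²R = (0.248)² × 0.4195 = 0.0258 W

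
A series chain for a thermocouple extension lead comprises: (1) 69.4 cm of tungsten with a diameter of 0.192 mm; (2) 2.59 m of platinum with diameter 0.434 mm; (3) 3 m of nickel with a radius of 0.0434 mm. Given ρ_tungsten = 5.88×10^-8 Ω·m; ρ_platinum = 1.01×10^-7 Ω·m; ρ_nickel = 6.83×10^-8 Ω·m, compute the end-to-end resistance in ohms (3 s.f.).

Seg 1: A = π(d/2)² = π(9.6000e-05 m)² = 2.895e-08 m²
R_1 = (5.88×10^-8)(0.694)/(2.895e-08) = 1.409 Ω
Seg 2: A = π(d/2)² = π(2.1700e-04 m)² = 1.479e-07 m²
R_2 = (1.01×10^-7)(2.59)/(1.479e-07) = 1.768 Ω
Seg 3: A = πr² = π(4.3400e-05 m)² = 5.917e-09 m²
R_3 = (6.83×10^-8)(3)/(5.917e-09) = 34.63 Ω
R_total = R_1 + R_2 + R_3 = 37.8 Ω

37.8 Ω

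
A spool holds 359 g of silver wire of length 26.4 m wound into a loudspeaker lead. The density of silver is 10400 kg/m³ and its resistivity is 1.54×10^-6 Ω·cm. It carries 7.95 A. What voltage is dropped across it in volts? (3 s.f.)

ρ = 1.54×10^-6 Ω·cm = 1.54×10^-8 Ω·m
A = m/(density·L) = 0.359/(10400×26.4) = 1.3075e-06 m²
R = ρL/A = (1.54×10^-8)(26.4)/(1.3075e-06) = 0.3109 Ω
V = IR = 7.95 × 0.3109 = 2.47 V

2.47 V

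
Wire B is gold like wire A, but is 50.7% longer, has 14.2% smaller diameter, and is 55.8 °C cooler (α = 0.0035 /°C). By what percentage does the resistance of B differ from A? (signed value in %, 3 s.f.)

R ∝ ρL/d² with ρ ∝ (1+αΔT), so R_B/R_A = (1 + 50.7/100) × (1 − 14.2/100)⁻² × (1 − 0.0035×55.8)
= 1.507 × 1.358 × 0.8047 = 1.647
(R_B − R_A)/R_A = 1.647 − 1 = 64.7%

64.7%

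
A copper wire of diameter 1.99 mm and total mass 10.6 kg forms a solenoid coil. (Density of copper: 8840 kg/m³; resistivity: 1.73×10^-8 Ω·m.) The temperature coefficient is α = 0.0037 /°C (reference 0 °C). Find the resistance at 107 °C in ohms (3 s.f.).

2.99 Ω

A = π(d/2)² = π(9.9500e-04 m)² = 3.1103e-06 m²
L = m/(density·A) = 10.6/(8840×3.1103e-06) = 385.5 m
R = ρL/A = (1.73×10^-8)(385.5)/(3.1103e-06) = 2.144 Ω
R(107 °C) = 2.144 × (1 + 0.0037×107) = 2.99 Ω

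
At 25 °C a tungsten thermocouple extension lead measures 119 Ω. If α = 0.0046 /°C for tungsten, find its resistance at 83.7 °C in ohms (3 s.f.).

ΔT = 83.7 − 25 = 58.7 °C
R = R₀(1 + αΔT) = 119 × (1 + 0.0046×58.7) = 119 × 1.27 = 151 Ω

151 Ω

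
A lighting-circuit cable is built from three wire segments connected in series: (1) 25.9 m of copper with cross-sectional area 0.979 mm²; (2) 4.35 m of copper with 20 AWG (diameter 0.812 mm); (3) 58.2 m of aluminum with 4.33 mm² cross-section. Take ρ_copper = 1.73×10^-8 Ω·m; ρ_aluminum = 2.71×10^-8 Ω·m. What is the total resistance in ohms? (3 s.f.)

0.967 Ω

Seg 1: A = 0.979 mm² = 9.790e-07 m²
R_1 = (1.73×10^-8)(25.9)/(9.790e-07) = 0.4577 Ω
Seg 2: A = π(0.812/2 mm)² = π(4.0600e-04 m)² = 5.178e-07 m²
R_2 = (1.73×10^-8)(4.35)/(5.178e-07) = 0.1453 Ω
Seg 3: A = 4.33 mm² = 4.330e-06 m²
R_3 = (2.71×10^-8)(58.2)/(4.330e-06) = 0.3643 Ω
R_total = R_1 + R_2 + R_3 = 0.967 Ω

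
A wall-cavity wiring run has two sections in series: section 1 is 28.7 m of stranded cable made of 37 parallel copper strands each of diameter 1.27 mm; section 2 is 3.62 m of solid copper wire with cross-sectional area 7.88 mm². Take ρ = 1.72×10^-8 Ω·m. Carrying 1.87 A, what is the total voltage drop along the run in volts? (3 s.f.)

0.0345 V

Section 1: A_strand = π(6.3500e-04)² = 1.267e-06 m²; R₁ = ρL/(N·A_s) = (1.72×10^-8)(28.7)/(37×1.267e-06) = 0.01053 Ω
Section 2: A = 7.88 mm² = 7.880e-06 m²
R₂ = (1.72×10^-8)(3.62)/(7.880e-06) = 0.007902 Ω
R = R₁ + R₂ = 0.01843 Ω
V = IR = 1.87 × 0.01843 = 0.0345 V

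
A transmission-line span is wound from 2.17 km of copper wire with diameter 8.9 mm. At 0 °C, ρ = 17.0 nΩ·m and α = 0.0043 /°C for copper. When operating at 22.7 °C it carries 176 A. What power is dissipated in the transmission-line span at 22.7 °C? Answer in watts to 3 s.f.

ρ = 17.0 nΩ·m = 1.70×10^-8 Ω·m
A = π(d/2)² = π(4.4500e-03 m)² = 6.221e-05 m²
R₍0₎ = ρL/A = (1.70×10^-8)(2170)/(6.221e-05) = 0.593 Ω
R₍22.7₎ = R₍0₎(1 + αΔT) = 0.593 × (1 + 0.0043×22.7) = 0.6509 Ω
P = I²R = (176)² × 0.6509 = 20200 W

20200 W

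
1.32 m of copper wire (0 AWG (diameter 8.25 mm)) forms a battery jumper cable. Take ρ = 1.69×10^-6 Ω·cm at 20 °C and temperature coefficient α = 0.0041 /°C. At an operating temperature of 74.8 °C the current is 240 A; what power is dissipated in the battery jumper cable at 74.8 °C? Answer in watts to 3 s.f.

29.4 W

ρ = 1.69×10^-6 Ω·cm = 1.69×10^-8 Ω·m
A = π(8.25/2 mm)² = π(4.1250e-03 m)² = 5.346e-05 m²
R₍20₎ = ρL/A = (1.69×10^-8)(1.32)/(5.346e-05) = 4.173×10^-4 Ω
R₍74.8₎ = R₍20₎(1 + αΔT) = 4.173×10^-4 × (1 + 0.0041×54.8) = 5.111×10^-4 Ω
P = I²R = (240)² × 5.111×10^-4 = 29.4 W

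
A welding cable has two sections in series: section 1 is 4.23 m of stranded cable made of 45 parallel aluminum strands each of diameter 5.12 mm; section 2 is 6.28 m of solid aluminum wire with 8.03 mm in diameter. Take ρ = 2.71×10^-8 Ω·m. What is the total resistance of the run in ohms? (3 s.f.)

Section 1: A_strand = π(2.5600e-03)² = 2.059e-05 m²; R₁ = ρL/(N·A_s) = (2.71×10^-8)(4.23)/(45×2.059e-05) = 1.237×10^-4 Ω
Section 2: A = π(d/2)² = π(4.0150e-03 m)² = 5.064e-05 m²
R₂ = (2.71×10^-8)(6.28)/(5.064e-05) = 0.003361 Ω
R = R₁ + R₂ = 0.00348 Ω

0.00348 Ω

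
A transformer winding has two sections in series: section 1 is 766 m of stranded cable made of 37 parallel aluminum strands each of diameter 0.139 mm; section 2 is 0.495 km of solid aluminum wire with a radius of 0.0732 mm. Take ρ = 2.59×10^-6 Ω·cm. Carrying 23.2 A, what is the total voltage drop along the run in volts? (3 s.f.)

ρ = 2.59×10^-6 Ω·cm = 2.59×10^-8 Ω·m
Section 1: A_strand = π(6.9500e-05)² = 1.517e-08 m²; R₁ = ρL/(N·A_s) = (2.59×10^-8)(766)/(37×1.517e-08) = 35.34 Ω
Section 2: A = πr² = π(7.3200e-05 m)² = 1.683e-08 m²
R₂ = (2.59×10^-8)(495)/(1.683e-08) = 761.6 Ω
R = R₁ + R₂ = 796.9 Ω
V = IR = 23.2 × 796.9 = 18500 V

18500 V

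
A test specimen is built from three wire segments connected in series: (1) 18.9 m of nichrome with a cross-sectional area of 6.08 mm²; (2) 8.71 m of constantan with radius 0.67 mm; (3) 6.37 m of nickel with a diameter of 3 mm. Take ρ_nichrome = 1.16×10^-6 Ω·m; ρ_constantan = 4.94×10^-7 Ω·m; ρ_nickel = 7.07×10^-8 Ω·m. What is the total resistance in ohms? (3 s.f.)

6.72 Ω

Seg 1: A = 6.08 mm² = 6.080e-06 m²
R_1 = (1.16×10^-6)(18.9)/(6.080e-06) = 3.606 Ω
Seg 2: A = πr² = π(6.7000e-04 m)² = 1.410e-06 m²
R_2 = (4.94×10^-7)(8.71)/(1.410e-06) = 3.051 Ω
Seg 3: A = π(d/2)² = π(1.5000e-03 m)² = 7.069e-06 m²
R_3 = (7.07×10^-8)(6.37)/(7.069e-06) = 0.06371 Ω
R_total = R_1 + R_2 + R_3 = 6.72 Ω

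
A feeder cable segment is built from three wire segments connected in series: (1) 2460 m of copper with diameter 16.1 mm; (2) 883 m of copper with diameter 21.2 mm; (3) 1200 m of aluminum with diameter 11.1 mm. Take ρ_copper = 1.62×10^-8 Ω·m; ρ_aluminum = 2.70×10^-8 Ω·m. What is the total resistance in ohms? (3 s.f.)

0.571 Ω

Seg 1: A = π(d/2)² = π(8.0500e-03 m)² = 2.036e-04 m²
R_1 = (1.62×10^-8)(2460)/(2.036e-04) = 0.1958 Ω
Seg 2: A = π(d/2)² = π(1.0600e-02 m)² = 3.530e-04 m²
R_2 = (1.62×10^-8)(883)/(3.530e-04) = 0.04052 Ω
Seg 3: A = π(d/2)² = π(5.5500e-03 m)² = 9.677e-05 m²
R_3 = (2.70×10^-8)(1200)/(9.677e-05) = 0.3348 Ω
R_total = R_1 + R_2 + R_3 = 0.571 Ω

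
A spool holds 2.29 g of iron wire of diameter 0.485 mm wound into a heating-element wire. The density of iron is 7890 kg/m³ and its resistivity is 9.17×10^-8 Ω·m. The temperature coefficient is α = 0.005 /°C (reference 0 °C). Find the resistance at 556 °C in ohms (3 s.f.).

A = π(d/2)² = π(2.4250e-04 m)² = 1.8475e-07 m²
L = m/(density·A) = 0.00229/(7890×1.8475e-07) = 1.571 m
R = ρL/A = (9.17×10^-8)(1.571)/(1.8475e-07) = 0.7798 Ω
R(556 °C) = 0.7798 × (1 + 0.005×556) = 2.95 Ω

2.95 Ω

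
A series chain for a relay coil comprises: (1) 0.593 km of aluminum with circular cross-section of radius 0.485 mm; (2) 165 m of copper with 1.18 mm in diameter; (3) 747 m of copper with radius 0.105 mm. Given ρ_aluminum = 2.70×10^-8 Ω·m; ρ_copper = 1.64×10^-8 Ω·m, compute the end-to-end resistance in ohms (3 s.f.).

378 Ω

Seg 1: A = πr² = π(4.8500e-04 m)² = 7.390e-07 m²
R_1 = (2.70×10^-8)(593)/(7.390e-07) = 21.67 Ω
Seg 2: A = π(d/2)² = π(5.9000e-04 m)² = 1.094e-06 m²
R_2 = (1.64×10^-8)(165)/(1.094e-06) = 2.474 Ω
Seg 3: A = πr² = π(1.0500e-04 m)² = 3.464e-08 m²
R_3 = (1.64×10^-8)(747)/(3.464e-08) = 353.7 Ω
R_total = R_1 + R_2 + R_3 = 378 Ω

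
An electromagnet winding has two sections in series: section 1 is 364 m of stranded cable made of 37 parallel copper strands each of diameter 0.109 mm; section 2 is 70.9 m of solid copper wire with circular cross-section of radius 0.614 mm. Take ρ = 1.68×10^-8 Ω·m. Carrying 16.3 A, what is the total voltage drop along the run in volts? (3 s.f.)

305 V

Section 1: A_strand = π(5.4500e-05)² = 9.331e-09 m²; R₁ = ρL/(N·A_s) = (1.68×10^-8)(364)/(37×9.331e-09) = 17.71 Ω
Section 2: A = πr² = π(6.1400e-04 m)² = 1.184e-06 m²
R₂ = (1.68×10^-8)(70.9)/(1.184e-06) = 1.006 Ω
R = R₁ + R₂ = 18.72 Ω
V = IR = 16.3 × 18.72 = 305 V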